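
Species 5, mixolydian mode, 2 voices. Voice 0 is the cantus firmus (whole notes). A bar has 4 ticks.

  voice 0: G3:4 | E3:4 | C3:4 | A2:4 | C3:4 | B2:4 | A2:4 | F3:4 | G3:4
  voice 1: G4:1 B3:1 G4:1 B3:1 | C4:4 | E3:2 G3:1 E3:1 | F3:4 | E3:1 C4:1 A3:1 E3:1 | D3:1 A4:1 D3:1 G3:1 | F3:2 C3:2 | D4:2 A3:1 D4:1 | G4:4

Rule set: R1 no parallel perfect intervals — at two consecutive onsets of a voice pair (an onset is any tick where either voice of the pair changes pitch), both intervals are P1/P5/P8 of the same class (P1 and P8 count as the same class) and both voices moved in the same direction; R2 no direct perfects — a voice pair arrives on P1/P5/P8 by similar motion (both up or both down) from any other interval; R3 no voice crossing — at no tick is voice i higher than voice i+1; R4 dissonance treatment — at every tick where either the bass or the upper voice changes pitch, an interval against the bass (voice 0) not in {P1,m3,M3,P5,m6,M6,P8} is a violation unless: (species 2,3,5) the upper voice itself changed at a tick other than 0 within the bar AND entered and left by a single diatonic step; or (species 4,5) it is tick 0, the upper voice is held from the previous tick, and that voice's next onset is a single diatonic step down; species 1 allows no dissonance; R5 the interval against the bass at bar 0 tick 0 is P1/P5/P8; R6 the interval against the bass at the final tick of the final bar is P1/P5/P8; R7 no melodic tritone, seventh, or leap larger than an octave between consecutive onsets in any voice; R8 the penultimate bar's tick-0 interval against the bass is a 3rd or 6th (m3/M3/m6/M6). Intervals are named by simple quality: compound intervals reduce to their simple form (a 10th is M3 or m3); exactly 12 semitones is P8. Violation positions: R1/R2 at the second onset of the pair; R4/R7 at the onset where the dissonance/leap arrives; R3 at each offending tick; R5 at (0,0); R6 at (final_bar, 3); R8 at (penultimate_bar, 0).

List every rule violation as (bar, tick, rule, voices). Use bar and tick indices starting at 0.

bar 0: v0=G3 v1=G4 downbeat P8
bar 1: v0=E3 v1=C4 downbeat m6
bar 2: v0=C3 v1=E3 downbeat M3
bar 3: v0=A2 v1=F3 downbeat m6
bar 4: v0=C3 v1=E3 downbeat M3
bar 5: v0=B2 v1=D3 downbeat m3
bar 6: v0=A2 v1=F3 downbeat m6
bar 7: v0=F3 v1=D4 downbeat M6
bar 8: v0=G3 v1=G4 downbeat P8
  -> R4 @ bar 5 tick 1 v(0, 1): B2/A4 m7 untreated
  -> R7 @ bar 5 tick 1 v(1,): D3->A4 leap 19st
  -> R7 @ bar 5 tick 2 v(1,): A4->D3 leap 19st
  -> R7 @ bar 7 tick 0 v(1,): C3->D4 leap 14st
  -> R2 @ bar 8 tick 0 v(0, 1): F3/D4 M6 -> G3/G4 P8 similar

(5, 1, R4, (0, 1))
(5, 1, R7, (1,))
(5, 2, R7, (1,))
(7, 0, R7, (1,))
(8, 0, R2, (0, 1))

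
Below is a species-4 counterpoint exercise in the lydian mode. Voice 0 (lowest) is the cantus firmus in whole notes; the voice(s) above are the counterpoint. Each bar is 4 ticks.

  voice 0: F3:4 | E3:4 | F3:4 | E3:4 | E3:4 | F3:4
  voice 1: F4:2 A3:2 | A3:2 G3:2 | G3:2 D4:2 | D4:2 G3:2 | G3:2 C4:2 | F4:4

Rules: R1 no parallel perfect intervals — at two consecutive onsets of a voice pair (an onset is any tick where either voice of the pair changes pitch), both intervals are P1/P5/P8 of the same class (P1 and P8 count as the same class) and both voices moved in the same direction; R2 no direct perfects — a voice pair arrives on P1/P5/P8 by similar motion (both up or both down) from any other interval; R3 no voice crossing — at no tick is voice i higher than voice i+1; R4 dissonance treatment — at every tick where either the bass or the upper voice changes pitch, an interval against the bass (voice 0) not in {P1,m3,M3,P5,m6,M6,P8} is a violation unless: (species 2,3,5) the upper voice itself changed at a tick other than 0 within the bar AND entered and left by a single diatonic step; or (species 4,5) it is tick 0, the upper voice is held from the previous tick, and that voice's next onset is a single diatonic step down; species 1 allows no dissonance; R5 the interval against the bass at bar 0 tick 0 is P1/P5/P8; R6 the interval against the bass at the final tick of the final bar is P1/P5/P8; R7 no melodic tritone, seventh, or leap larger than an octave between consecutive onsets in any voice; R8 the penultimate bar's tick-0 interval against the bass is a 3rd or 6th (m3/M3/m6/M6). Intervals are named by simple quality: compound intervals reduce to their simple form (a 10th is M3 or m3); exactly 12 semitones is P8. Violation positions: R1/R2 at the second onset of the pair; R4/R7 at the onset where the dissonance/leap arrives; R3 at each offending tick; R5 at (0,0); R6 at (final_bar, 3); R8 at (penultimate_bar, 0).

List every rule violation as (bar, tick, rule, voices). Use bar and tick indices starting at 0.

(2, 0, R4, (0, 1))
(3, 0, R4, (0, 1))
(5, 0, R2, (0, 1))

bar 0: v0=F3 v1=F4 downbeat P8
bar 1: v0=E3 v1=A3 downbeat P4
bar 2: v0=F3 v1=G3 downbeat M2
bar 3: v0=E3 v1=D4 downbeat m7
bar 4: v0=E3 v1=G3 downbeat m3
bar 5: v0=F3 v1=F4 downbeat P8
  -> R4 @ bar 2 tick 0 v(0, 1): F3/G3 M2 untreated
  -> R4 @ bar 3 tick 0 v(0, 1): E3/D4 m7 untreated
  -> R2 @ bar 5 tick 0 v(0, 1): E3/C4 m6 -> F3/F4 P8 similar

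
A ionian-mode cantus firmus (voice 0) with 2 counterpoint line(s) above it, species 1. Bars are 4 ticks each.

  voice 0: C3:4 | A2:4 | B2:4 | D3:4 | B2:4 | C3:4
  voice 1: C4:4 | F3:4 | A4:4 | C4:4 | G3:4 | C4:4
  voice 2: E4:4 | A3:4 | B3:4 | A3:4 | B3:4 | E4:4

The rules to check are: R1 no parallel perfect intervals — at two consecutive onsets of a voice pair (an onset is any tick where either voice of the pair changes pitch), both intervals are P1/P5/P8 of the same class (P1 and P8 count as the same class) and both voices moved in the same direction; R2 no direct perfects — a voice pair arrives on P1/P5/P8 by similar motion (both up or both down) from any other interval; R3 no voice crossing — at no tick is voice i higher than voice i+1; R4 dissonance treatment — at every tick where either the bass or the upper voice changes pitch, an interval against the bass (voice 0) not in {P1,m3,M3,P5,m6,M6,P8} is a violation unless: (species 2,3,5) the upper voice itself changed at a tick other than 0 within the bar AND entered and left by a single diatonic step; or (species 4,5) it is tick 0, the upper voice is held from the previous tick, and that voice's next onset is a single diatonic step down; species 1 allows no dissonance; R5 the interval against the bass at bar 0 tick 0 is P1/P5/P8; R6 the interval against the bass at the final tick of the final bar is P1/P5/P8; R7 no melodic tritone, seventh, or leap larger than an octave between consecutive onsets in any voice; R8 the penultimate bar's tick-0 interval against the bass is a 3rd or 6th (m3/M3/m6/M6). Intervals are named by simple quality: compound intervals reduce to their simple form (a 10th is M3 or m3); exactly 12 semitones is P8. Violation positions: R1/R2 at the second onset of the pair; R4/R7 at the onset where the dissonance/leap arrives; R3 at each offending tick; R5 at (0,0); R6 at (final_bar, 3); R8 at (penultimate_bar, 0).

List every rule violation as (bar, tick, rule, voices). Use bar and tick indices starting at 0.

(0, 0, R5, (0, 2))
(1, 0, R2, (0, 2))
(2, 0, R1, (0, 2))
(2, 0, R3, (1, 2))
(2, 0, R4, (0, 1))
(2, 0, R7, (1,))
(2, 1, R3, (1, 2))
(2, 2, R3, (1, 2))
(2, 3, R3, (1, 2))
(3, 0, R3, (1, 2))
(3, 0, R4, (0, 1))
(3, 1, R3, (1, 2))
(3, 2, R3, (1, 2))
(3, 3, R3, (1, 2))
(4, 0, R8, (0, 2))
(5, 0, R2, (0, 1))
(5, 3, R6, (0, 2))

bar 0: v0=C3 v1=C4 v2=E4 downbeat M3
bar 1: v0=A2 v1=F3 v2=A3 downbeat P8
bar 2: v0=B2 v1=A4 v2=B3 downbeat P8
bar 3: v0=D3 v1=C4 v2=A3 downbeat P5
bar 4: v0=B2 v1=G3 v2=B3 downbeat P8
bar 5: v0=C3 v1=C4 v2=E4 downbeat M3
  -> R5 @ bar 0 tick 0 v(0, 2): opens on M3
  -> R2 @ bar 1 tick 0 v(0, 2): C3/E4 M3 -> A2/A3 P8 similar
  -> R1 @ bar 2 tick 0 v(0, 2): A2/A3 P8 -> B2/B3 P8 similar
  -> R3 @ bar 2 tick 0 v(1, 2): A4 above B3
  -> R4 @ bar 2 tick 0 v(0, 1): B2/A4 m7 untreated
  -> R7 @ bar 2 tick 0 v(1,): F3->A4 leap 16st
  -> R3 @ bar 2 tick 1 v(1, 2): A4 above B3
  -> R3 @ bar 2 tick 2 v(1, 2): A4 above B3
  -> R3 @ bar 2 tick 3 v(1, 2): A4 above B3
  -> R3 @ bar 3 tick 0 v(1, 2): C4 above A3
  -> R4 @ bar 3 tick 0 v(0, 1): D3/C4 m7 untreated
  -> R3 @ bar 3 tick 1 v(1, 2): C4 above A3
  -> R3 @ bar 3 tick 2 v(1, 2): C4 above A3
  -> R3 @ bar 3 tick 3 v(1, 2): C4 above A3
  -> R8 @ bar 4 tick 0 v(0, 2): penult P8 not 3rd/6th
  -> R2 @ bar 5 tick 0 v(0, 1): B2/G3 m6 -> C3/C4 P8 similar
  -> R6 @ bar 5 tick 3 v(0, 2): closes on M3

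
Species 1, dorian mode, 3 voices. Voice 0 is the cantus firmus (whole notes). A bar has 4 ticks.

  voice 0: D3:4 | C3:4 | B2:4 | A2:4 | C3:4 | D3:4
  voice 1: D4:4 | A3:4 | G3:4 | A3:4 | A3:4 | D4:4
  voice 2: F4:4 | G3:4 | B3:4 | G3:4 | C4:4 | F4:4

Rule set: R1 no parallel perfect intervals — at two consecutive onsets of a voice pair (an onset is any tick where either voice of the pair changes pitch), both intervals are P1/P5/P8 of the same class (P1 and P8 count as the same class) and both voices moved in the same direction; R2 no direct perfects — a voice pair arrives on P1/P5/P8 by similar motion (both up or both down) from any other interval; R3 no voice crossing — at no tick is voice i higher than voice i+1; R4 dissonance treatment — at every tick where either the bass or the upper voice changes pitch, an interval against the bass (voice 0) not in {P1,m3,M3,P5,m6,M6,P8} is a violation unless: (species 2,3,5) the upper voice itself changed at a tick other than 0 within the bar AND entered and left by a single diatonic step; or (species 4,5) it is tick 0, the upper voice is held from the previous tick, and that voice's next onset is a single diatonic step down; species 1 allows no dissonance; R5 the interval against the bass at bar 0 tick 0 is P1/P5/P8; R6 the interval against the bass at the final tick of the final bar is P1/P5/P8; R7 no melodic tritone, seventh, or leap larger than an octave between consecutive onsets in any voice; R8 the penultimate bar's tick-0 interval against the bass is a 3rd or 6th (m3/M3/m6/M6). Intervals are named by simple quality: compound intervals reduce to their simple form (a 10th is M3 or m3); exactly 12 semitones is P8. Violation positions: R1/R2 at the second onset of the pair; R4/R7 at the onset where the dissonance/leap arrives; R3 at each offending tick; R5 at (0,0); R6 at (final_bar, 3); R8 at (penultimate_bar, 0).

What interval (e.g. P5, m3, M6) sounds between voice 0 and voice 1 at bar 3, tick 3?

P8

voice 0=A2 voice 1=A3 -> P8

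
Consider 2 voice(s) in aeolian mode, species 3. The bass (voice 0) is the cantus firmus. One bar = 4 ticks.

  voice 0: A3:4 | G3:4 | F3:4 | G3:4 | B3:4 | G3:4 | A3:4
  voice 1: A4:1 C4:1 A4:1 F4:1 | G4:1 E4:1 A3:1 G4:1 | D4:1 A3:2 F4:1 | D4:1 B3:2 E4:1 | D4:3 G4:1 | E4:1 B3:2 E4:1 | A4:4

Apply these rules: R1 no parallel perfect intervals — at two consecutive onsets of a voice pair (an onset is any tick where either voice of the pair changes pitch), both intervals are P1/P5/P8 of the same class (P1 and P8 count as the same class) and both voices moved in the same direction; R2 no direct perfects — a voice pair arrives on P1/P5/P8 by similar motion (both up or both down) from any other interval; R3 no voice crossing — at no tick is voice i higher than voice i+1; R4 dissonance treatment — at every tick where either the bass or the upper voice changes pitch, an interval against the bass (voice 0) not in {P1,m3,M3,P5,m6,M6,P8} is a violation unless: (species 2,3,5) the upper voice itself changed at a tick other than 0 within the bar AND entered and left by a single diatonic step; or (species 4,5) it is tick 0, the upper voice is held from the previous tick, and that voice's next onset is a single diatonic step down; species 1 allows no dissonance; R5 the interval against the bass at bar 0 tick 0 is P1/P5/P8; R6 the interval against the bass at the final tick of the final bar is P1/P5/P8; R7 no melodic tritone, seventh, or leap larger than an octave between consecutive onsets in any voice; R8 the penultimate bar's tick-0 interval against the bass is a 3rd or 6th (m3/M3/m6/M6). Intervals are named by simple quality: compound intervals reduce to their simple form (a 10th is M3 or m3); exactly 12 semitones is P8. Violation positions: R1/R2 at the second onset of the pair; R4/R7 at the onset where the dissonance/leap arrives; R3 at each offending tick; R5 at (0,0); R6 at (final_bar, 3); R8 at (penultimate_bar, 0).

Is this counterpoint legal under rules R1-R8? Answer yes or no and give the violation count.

No (3 violations)

bar 0: v0=A3 v1=A4 (P8)
bar 1: v0=G3 v1=G4 (P8)
bar 2: v0=F3 v1=D4 (M6)
bar 3: v0=G3 v1=D4 (P5)
bar 4: v0=B3 v1=D4 (m3)
bar 5: v0=G3 v1=E4 (M6)
bar 6: v0=A3 v1=A4 (P8)
  R4 @ bar1.2: G3/A3 M2 untreated
  R7 @ bar1.3: A3->G4 leap 10st
  R2 @ bar6.0: G3/E4 M6 -> A3/A4 P8 similar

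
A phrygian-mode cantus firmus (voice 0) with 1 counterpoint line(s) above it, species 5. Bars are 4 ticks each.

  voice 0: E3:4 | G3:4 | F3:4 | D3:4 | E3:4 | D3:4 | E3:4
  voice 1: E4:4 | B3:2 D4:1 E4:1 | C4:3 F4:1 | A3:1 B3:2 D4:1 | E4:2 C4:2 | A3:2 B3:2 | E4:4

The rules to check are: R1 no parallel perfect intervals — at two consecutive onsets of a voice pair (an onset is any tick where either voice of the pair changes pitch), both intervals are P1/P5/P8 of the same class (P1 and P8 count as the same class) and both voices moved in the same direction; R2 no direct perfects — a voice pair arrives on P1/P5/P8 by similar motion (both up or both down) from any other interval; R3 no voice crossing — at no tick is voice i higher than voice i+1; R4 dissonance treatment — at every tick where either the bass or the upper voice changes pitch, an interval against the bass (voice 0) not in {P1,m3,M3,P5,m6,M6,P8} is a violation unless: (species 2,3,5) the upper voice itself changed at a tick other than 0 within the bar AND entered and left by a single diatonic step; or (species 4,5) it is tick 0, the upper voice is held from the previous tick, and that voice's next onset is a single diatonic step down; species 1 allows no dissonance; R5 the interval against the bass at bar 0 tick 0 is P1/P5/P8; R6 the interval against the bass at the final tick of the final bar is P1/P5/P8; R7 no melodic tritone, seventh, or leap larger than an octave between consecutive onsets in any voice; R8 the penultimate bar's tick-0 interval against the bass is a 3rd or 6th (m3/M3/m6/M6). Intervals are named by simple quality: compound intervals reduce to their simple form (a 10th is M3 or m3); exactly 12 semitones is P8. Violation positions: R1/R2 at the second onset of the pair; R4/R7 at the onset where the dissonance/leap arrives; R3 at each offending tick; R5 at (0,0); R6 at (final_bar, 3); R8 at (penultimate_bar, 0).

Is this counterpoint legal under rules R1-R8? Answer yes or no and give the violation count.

No (6 violations)

bar 0: v0=E3 v1=E4 (P8)
bar 1: v0=G3 v1=B3 (M3)
bar 2: v0=F3 v1=C4 (P5)
bar 3: v0=D3 v1=A3 (P5)
bar 4: v0=E3 v1=E4 (P8)
bar 5: v0=D3 v1=A3 (P5)
bar 6: v0=E3 v1=E4 (P8)
  R2 @ bar2.0: G3/E4 M6 -> F3/C4 P5 similar
  R2 @ bar3.0: F3/F4 P8 -> D3/A3 P5 similar
  R1 @ bar4.0: D3/D4 P8 -> E3/E4 P8 similar
  R2 @ bar5.0: E3/C4 m6 -> D3/A3 P5 similar
  R8 @ bar5.0: penult P5 not 3rd/6th
  R2 @ bar6.0: D3/B3 M6 -> E3/E4 P8 similar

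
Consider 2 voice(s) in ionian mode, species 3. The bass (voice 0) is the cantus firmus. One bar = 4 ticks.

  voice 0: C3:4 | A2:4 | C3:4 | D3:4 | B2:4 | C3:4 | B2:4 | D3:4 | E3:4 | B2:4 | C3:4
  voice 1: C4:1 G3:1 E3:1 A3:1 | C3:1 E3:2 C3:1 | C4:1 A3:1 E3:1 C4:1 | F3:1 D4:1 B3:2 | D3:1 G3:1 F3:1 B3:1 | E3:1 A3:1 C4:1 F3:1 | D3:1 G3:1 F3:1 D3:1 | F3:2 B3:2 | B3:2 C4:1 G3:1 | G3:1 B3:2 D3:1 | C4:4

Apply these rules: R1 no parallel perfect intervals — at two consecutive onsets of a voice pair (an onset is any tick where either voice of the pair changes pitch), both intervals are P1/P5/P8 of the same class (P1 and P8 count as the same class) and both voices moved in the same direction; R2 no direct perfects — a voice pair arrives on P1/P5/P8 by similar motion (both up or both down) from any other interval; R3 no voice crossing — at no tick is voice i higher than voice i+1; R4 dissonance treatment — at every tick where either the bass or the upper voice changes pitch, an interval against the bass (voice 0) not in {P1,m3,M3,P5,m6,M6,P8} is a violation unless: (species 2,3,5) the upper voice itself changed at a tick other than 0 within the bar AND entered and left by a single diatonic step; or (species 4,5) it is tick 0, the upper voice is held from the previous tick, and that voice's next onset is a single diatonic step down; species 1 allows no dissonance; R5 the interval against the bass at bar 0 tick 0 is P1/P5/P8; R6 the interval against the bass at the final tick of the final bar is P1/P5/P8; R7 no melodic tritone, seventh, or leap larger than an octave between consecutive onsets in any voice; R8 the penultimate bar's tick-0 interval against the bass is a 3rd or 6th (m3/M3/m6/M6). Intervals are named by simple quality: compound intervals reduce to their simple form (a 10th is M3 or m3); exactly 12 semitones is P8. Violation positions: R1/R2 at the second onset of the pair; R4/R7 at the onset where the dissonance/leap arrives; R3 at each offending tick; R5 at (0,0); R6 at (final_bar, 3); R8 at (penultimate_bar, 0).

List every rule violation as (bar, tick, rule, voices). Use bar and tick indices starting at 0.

(2, 0, R2, (0, 1))
(4, 2, R4, (0, 1))
(4, 3, R7, (1,))
(5, 3, R4, (0, 1))
(6, 2, R4, (0, 1))
(7, 2, R7, (1,))
(10, 0, R2, (0, 1))
(10, 0, R7, (1,))

bar 0: v0=C3 v1=C4 downbeat P8
bar 1: v0=A2 v1=C3 downbeat m3
bar 2: v0=C3 v1=C4 downbeat P8
bar 3: v0=D3 v1=F3 downbeat m3
bar 4: v0=B2 v1=D3 downbeat m3
bar 5: v0=C3 v1=E3 downbeat M3
bar 6: v0=B2 v1=D3 downbeat m3
bar 7: v0=D3 v1=F3 downbeat m3
bar 8: v0=E3 v1=B3 downbeat P5
bar 9: v0=B2 v1=G3 downbeat m6
bar 10: v0=C3 v1=C4 downbeat P8
  -> R2 @ bar 2 tick 0 v(0, 1): A2/C3 m3 -> C3/C4 P8 similar
  -> R4 @ bar 4 tick 2 v(0, 1): B2/F3 TT untreated
  -> R7 @ bar 4 tick 3 v(1,): F3->B3 leap 6st
  -> R4 @ bar 5 tick 3 v(0, 1): C3/F3 P4 untreated
  -> R4 @ bar 6 tick 2 v(0, 1): B2/F3 TT untreated
  -> R7 @ bar 7 tick 2 v(1,): F3->B3 leap 6st
  -> R2 @ bar 10 tick 0 v(0, 1): B2/D3 m3 -> C3/C4 P8 similar
  -> R7 @ bar 10 tick 0 v(1,): D3->C4 leap 10st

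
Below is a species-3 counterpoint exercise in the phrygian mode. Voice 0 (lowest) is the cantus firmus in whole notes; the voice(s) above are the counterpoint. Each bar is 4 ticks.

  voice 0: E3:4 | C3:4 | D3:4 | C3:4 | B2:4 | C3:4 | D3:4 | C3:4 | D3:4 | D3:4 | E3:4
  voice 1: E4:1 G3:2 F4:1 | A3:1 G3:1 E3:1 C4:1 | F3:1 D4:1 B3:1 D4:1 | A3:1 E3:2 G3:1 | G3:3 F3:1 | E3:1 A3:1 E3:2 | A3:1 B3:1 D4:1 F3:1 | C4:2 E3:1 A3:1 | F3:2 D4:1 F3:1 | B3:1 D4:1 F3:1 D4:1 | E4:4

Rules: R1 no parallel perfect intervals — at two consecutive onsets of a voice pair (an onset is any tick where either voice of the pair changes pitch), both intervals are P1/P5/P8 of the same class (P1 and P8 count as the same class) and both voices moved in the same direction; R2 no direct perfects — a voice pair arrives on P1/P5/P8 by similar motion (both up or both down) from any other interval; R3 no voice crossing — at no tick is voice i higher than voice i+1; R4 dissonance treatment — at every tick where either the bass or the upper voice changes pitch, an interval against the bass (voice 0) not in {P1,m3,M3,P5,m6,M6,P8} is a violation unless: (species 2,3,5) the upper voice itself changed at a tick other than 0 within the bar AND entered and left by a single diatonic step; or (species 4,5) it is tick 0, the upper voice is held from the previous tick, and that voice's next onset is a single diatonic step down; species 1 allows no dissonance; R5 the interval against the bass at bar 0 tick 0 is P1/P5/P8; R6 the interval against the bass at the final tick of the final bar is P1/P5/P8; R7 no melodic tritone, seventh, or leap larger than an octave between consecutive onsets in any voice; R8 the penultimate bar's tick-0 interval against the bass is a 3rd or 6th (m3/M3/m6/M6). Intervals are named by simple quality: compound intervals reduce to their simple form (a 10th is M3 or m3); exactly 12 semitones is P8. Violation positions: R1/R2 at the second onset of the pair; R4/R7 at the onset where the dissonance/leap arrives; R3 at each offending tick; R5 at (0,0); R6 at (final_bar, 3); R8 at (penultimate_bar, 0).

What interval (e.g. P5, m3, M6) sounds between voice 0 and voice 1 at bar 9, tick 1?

P8

voice 0=D3 voice 1=D4 -> P8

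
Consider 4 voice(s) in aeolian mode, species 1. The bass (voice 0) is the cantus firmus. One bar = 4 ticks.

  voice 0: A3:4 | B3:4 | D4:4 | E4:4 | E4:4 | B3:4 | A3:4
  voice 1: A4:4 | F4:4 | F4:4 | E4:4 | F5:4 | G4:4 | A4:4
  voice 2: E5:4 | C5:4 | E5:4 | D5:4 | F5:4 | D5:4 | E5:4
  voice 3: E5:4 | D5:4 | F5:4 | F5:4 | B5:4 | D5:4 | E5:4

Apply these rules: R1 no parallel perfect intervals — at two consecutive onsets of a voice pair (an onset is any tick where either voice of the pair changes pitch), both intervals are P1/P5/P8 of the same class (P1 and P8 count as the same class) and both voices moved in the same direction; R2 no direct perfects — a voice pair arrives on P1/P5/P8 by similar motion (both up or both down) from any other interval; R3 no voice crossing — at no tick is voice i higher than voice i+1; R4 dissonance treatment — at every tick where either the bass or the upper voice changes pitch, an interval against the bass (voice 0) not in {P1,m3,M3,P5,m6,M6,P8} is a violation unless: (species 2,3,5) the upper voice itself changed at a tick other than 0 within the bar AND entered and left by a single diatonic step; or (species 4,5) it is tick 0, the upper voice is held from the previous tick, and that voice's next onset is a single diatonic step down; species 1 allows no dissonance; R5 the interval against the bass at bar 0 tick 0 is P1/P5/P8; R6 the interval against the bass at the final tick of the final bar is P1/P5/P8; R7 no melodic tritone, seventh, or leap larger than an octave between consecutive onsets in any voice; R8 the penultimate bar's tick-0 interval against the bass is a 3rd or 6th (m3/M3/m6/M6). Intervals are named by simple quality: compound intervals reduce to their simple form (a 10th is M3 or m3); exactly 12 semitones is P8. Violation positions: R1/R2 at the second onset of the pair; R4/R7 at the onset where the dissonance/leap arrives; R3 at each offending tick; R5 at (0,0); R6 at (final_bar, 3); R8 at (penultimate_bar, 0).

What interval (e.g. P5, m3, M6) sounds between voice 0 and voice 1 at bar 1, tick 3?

voice 0=B3 voice 1=F4 -> TT

TT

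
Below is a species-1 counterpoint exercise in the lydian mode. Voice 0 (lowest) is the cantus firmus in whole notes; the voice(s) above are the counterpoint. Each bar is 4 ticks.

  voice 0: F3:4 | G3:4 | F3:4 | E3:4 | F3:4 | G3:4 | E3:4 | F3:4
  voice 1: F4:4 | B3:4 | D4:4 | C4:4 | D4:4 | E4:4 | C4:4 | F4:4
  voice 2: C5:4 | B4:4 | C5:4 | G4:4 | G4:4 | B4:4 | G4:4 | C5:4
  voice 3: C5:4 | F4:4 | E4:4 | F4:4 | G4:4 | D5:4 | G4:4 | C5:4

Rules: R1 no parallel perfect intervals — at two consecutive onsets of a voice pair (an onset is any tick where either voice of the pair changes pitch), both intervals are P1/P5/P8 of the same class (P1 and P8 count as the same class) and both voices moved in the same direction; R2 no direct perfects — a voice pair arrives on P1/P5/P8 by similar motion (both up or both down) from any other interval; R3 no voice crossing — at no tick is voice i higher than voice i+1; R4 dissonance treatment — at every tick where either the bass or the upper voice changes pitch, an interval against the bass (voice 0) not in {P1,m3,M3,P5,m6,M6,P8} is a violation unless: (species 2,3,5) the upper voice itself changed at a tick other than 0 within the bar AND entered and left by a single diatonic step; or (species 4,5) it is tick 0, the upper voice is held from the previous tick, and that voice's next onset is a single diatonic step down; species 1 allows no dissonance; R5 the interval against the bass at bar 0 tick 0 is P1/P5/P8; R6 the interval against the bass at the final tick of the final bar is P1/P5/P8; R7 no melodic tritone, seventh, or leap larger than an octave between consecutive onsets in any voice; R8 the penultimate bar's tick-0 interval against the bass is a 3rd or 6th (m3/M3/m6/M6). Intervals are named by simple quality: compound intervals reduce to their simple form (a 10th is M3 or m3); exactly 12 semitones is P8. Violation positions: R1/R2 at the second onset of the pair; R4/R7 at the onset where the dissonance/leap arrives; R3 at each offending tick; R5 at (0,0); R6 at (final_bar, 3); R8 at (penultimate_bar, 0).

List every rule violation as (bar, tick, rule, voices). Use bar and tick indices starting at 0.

bar 0: v0=F3 v1=F4 v2=C5 v3=C5 downbeat P5
bar 1: v0=G3 v1=B3 v2=B4 v3=F4 downbeat m7
bar 2: v0=F3 v1=D4 v2=C5 v3=E4 downbeat M7
bar 3: v0=E3 v1=C4 v2=G4 v3=F4 downbeat m2
bar 4: v0=F3 v1=D4 v2=G4 v3=G4 downbeat M2
bar 5: v0=G3 v1=E4 v2=B4 v3=D5 downbeat P5
bar 6: v0=E3 v1=C4 v2=G4 v3=G4 downbeat m3
bar 7: v0=F3 v1=F4 v2=C5 v3=C5 downbeat P5
  -> R2 @ bar 1 tick 0 v(1, 2): F4/C5 P5 -> B3/B4 P8 similar
  -> R3 @ bar 1 tick 0 v(2, 3): B4 above F4
  -> R4 @ bar 1 tick 0 v(0, 3): G3/F4 m7 untreated
  -> R7 @ bar 1 tick 0 v(1,): F4->B3 leap 6st
  -> R3 @ bar 1 tick 1 v(2, 3): B4 above F4
  -> R3 @ bar 1 tick 2 v(2, 3): B4 above F4
  -> R3 @ bar 1 tick 3 v(2, 3): B4 above F4
  -> R3 @ bar 2 tick 0 v(2, 3): C5 above E4
  -> R4 @ bar 2 tick 0 v(0, 3): F3/E4 M7 untreated
  -> R3 @ bar 2 tick 1 v(2, 3): C5 above E4
  -> R3 @ bar 2 tick 2 v(2, 3): C5 above E4
  -> R3 @ bar 2 tick 3 v(2, 3): C5 above E4
  -> R2 @ bar 3 tick 0 v(1, 2): D4/C5 m7 -> C4/G4 P5 similar
  -> R3 @ bar 3 tick 0 v(2, 3): G4 above F4
  -> R4 @ bar 3 tick 0 v(0, 3): E3/F4 m2 untreated
  -> R3 @ bar 3 tick 1 v(2, 3): G4 above F4
  -> R3 @ bar 3 tick 2 v(2, 3): G4 above F4
  -> R3 @ bar 3 tick 3 v(2, 3): G4 above F4
  -> R4 @ bar 4 tick 0 v(0, 2): F3/G4 M2 untreated
  -> R4 @ bar 4 tick 0 v(0, 3): F3/G4 M2 untreated
  -> R2 @ bar 5 tick 0 v(0, 3): F3/G4 M2 -> G3/D5 P5 similar
  -> R2 @ bar 5 tick 0 v(1, 2): D4/G4 P4 -> E4/B4 P5 similar
  -> R1 @ bar 6 tick 0 v(1, 2): E4/B4 P5 -> C4/G4 P5 similar
  -> R2 @ bar 6 tick 0 v(1, 3): E4/D5 m7 -> C4/G4 P5 similar
  -> R2 @ bar 6 tick 0 v(2, 3): B4/D5 m3 -> G4/G4 P1 similar
  -> R1 @ bar 7 tick 0 v(1, 2): C4/G4 P5 -> F4/C5 P5 similar
  -> R1 @ bar 7 tick 0 v(1, 3): C4/G4 P5 -> F4/C5 P5 similar
  -> R1 @ bar 7 tick 0 v(2, 3): G4/G4 P1 -> C5/C5 P1 similar
  -> R2 @ bar 7 tick 0 v(0, 1): E3/C4 m6 -> F3/F4 P8 similar
  -> R2 @ bar 7 tick 0 v(0, 2): E3/G4 m3 -> F3/C5 P5 similar
  -> R2 @ bar 7 tick 0 v(0, 3): E3/G4 m3 -> F3/C5 P5 similar

(1, 0, R2, (1, 2))
(1, 0, R3, (2, 3))
(1, 0, R4, (0, 3))
(1, 0, R7, (1,))
(1, 1, R3, (2, 3))
(1, 2, R3, (2, 3))
(1, 3, R3, (2, 3))
(2, 0, R3, (2, 3))
(2, 0, R4, (0, 3))
(2, 1, R3, (2, 3))
(2, 2, R3, (2, 3))
(2, 3, R3, (2, 3))
(3, 0, R2, (1, 2))
(3, 0, R3, (2, 3))
(3, 0, R4, (0, 3))
(3, 1, R3, (2, 3))
(3, 2, R3, (2, 3))
(3, 3, R3, (2, 3))
(4, 0, R4, (0, 2))
(4, 0, R4, (0, 3))
(5, 0, R2, (0, 3))
(5, 0, R2, (1, 2))
(6, 0, R1, (1, 2))
(6, 0, R2, (1, 3))
(6, 0, R2, (2, 3))
(7, 0, R1, (1, 2))
(7, 0, R1, (1, 3))
(7, 0, R1, (2, 3))
(7, 0, R2, (0, 1))
(7, 0, R2, (0, 2))
(7, 0, R2, (0, 3))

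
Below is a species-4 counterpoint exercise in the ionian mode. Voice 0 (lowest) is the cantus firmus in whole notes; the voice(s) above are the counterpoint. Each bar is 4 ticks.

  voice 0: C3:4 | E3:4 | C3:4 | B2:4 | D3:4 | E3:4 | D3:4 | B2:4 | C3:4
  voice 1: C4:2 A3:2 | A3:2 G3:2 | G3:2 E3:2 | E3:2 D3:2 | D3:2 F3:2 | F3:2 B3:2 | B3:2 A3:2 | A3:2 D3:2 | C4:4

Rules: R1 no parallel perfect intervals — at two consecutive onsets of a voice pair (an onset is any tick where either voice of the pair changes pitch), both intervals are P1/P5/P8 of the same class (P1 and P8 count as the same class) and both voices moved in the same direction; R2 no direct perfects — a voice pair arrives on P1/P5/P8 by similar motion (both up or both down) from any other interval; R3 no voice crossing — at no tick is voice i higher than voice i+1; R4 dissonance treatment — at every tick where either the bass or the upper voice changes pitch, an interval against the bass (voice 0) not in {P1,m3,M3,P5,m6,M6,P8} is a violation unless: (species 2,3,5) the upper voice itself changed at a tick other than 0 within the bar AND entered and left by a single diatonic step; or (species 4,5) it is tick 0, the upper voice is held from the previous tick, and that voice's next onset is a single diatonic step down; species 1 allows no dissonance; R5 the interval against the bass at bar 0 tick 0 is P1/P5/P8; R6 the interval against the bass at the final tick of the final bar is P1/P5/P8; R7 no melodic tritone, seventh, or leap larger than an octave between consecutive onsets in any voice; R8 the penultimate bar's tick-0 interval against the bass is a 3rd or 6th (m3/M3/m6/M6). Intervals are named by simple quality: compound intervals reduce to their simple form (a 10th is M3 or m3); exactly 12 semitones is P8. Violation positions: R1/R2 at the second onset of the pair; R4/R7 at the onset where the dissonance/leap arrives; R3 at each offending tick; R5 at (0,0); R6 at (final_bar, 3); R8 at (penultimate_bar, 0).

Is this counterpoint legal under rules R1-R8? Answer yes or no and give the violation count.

bar 0: v0=C3 v1=C4 (P8)
bar 1: v0=E3 v1=A3 (P4)
bar 2: v0=C3 v1=G3 (P5)
bar 3: v0=B2 v1=E3 (P4)
bar 4: v0=D3 v1=D3 (P1)
bar 5: v0=E3 v1=F3 (m2)
bar 6: v0=D3 v1=B3 (M6)
bar 7: v0=B2 v1=A3 (m7)
bar 8: v0=C3 v1=C4 (P8)
  R4 @ bar5.0: E3/F3 m2 untreated
  R7 @ bar5.2: F3->B3 leap 6st
  R4 @ bar7.0: B2/A3 m7 untreated
  R8 @ bar7.0: penult m7 not 3rd/6th
  R2 @ bar8.0: B2/D3 m3 -> C3/C4 P8 similar
  R7 @ bar8.0: D3->C4 leap 10st

No (6 violations)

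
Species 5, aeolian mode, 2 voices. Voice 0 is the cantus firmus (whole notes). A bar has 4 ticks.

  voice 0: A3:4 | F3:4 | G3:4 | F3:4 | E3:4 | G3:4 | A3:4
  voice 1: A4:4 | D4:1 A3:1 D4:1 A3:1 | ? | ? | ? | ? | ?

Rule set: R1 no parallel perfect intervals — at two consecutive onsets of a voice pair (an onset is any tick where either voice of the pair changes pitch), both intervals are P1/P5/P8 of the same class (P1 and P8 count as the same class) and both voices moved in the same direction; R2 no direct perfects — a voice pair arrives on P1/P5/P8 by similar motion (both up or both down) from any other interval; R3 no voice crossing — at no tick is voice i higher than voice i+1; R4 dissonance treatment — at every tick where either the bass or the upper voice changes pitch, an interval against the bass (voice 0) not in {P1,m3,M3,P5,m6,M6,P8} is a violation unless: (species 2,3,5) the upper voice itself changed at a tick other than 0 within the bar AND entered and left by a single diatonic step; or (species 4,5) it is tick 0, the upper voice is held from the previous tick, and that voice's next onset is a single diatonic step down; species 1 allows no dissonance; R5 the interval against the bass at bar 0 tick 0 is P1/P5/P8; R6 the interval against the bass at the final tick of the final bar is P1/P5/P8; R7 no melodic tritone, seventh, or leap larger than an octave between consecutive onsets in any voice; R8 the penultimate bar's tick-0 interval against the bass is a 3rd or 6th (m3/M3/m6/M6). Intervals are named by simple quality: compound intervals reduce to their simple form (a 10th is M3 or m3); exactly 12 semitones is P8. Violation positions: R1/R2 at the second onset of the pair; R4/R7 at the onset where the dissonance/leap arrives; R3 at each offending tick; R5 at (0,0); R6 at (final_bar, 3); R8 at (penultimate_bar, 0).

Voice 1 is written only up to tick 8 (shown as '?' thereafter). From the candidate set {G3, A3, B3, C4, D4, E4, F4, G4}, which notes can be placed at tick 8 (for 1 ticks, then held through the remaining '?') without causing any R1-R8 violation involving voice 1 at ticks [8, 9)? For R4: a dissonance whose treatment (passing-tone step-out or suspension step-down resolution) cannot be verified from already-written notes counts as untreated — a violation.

G3: legal
A3: violates R4
B3: legal
C4: violates R4
D4: violates R2
E4: legal
F4: violates R4
G4: violates R2,R7

{B3, E4, G3}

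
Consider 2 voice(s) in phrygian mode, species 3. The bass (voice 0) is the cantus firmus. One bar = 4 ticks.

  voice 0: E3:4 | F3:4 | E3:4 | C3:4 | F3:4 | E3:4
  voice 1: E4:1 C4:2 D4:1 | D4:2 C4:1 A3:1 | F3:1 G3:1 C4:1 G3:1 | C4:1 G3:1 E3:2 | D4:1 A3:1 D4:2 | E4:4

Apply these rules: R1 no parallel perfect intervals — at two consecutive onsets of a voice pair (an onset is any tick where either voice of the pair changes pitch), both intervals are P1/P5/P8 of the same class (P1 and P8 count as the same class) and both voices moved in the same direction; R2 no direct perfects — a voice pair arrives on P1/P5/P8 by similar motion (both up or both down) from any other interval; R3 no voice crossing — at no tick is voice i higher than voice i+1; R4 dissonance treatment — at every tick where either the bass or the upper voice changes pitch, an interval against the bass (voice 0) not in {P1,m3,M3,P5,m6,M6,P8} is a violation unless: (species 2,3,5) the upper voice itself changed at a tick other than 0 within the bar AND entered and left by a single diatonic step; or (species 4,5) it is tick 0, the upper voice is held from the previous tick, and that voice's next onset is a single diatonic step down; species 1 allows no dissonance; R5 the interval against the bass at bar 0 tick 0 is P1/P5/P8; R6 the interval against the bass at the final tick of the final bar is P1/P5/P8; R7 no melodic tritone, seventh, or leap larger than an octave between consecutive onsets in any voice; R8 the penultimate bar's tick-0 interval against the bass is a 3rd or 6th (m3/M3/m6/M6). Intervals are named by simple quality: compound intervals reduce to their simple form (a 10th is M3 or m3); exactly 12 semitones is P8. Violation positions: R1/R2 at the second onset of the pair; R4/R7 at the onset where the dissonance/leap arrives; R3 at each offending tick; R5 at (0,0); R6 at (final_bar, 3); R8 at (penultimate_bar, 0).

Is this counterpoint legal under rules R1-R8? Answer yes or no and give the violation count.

No (2 violations)

bar 0: v0=E3 v1=E4 (P8)
bar 1: v0=F3 v1=D4 (M6)
bar 2: v0=E3 v1=F3 (m2)
bar 3: v0=C3 v1=C4 (P8)
bar 4: v0=F3 v1=D4 (M6)
bar 5: v0=E3 v1=E4 (P8)
  R4 @ bar2.0: E3/F3 m2 untreated
  R7 @ bar4.0: E3->D4 leap 10st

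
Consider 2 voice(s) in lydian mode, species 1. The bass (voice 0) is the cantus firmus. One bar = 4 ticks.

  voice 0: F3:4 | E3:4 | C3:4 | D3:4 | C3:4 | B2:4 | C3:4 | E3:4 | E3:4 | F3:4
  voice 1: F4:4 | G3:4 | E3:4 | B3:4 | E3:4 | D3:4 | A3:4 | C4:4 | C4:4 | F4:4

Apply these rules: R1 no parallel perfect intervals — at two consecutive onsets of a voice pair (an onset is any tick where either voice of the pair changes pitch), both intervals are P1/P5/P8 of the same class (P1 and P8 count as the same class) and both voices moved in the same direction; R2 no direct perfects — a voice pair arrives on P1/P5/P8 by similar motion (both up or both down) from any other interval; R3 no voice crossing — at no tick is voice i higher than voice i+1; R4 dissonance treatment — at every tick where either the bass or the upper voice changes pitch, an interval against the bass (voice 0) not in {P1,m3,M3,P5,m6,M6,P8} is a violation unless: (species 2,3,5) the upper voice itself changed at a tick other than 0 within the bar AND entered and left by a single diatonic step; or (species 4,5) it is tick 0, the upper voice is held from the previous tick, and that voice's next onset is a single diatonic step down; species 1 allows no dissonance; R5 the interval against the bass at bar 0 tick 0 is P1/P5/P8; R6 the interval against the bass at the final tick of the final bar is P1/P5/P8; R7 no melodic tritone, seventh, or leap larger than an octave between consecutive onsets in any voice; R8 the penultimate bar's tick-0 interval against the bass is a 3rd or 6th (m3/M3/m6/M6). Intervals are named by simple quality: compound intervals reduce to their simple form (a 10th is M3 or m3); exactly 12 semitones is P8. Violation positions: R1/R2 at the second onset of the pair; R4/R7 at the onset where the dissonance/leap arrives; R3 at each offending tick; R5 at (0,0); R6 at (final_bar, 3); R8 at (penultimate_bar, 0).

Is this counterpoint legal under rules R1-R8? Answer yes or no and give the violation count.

bar 0: v0=F3 v1=F4 (P8)
bar 1: v0=E3 v1=G3 (m3)
bar 2: v0=C3 v1=E3 (M3)
bar 3: v0=D3 v1=B3 (M6)
bar 4: v0=C3 v1=E3 (M3)
bar 5: v0=B2 v1=D3 (m3)
bar 6: v0=C3 v1=A3 (M6)
bar 7: v0=E3 v1=C4 (m6)
bar 8: v0=E3 v1=C4 (m6)
bar 9: v0=F3 v1=F4 (P8)
  R7 @ bar1.0: F4->G3 leap 10st
  R2 @ bar9.0: E3/C4 m6 -> F3/F4 P8 similar

No (2 violations)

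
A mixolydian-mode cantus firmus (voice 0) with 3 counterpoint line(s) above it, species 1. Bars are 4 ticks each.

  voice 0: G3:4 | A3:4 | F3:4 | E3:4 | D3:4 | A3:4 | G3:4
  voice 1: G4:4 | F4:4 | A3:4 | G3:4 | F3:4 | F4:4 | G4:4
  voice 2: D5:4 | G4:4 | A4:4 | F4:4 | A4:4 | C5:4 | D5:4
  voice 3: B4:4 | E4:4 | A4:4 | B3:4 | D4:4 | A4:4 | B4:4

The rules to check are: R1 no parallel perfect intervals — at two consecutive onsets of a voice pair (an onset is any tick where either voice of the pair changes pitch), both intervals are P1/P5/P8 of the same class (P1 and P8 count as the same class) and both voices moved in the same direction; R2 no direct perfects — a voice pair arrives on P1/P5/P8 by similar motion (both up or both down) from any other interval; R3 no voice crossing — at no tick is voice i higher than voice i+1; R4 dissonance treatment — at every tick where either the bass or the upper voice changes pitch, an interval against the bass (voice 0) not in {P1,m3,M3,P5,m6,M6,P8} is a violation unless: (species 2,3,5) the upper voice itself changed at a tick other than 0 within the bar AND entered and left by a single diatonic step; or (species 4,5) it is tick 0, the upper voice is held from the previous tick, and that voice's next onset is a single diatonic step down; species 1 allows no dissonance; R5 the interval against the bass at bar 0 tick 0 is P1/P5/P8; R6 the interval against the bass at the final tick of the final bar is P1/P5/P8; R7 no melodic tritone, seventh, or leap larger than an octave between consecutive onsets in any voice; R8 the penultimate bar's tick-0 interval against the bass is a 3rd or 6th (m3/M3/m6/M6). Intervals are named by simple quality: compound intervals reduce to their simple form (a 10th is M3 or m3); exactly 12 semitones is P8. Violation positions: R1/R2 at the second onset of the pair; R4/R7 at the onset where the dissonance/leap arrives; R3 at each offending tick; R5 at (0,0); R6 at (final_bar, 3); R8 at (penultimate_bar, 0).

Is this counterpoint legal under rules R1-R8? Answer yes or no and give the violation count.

No (36 violations)

bar 0: v0=G3 v1=G4 v2=D5 v3=B4 (M3)
bar 1: v0=A3 v1=F4 v2=G4 v3=E4 (P5)
bar 2: v0=F3 v1=A3 v2=A4 v3=A4 (M3)
bar 3: v0=E3 v1=G3 v2=F4 v3=B3 (P5)
bar 4: v0=D3 v1=F3 v2=A4 v3=D4 (P8)
bar 5: v0=A3 v1=F4 v2=C5 v3=A4 (P8)
bar 6: v0=G3 v1=G4 v2=D5 v3=B4 (M3)
  R3 @ bar0.0: D5 above B4
  R5 @ bar0.0: opens on M3
  R3 @ bar0.1: D5 above B4
  R3 @ bar0.2: D5 above B4
  R3 @ bar0.3: D5 above B4
  R3 @ bar1.0: G4 above E4
  R4 @ bar1.0: A3/G4 m7 untreated
  R3 @ bar1.1: G4 above E4
  R3 @ bar1.2: G4 above E4
  R3 @ bar1.3: G4 above E4
  R2 @ bar2.0: G4/E4 m3 -> A4/A4 P1 similar
  R2 @ bar3.0: F3/A4 M3 -> E3/B3 P5 similar
  R3 @ bar3.0: F4 above B3
  R4 @ bar3.0: E3/F4 m2 untreated
  R7 @ bar3.0: A4->B3 leap 10st
  R3 @ bar3.1: F4 above B3
  R3 @ bar3.2: F4 above B3
  R3 @ bar3.3: F4 above B3
  R2 @ bar4.0: F4/B3 TT -> A4/D4 P5 similar
  R3 @ bar4.0: A4 above D4
  R3 @ bar4.1: A4 above D4
  R3 @ bar4.2: A4 above D4
  R3 @ bar4.3: A4 above D4
  R1 @ bar5.0: D3/D4 P8 -> A3/A4 P8 similar
  R2 @ bar5.0: F3/A4 M3 -> F4/C5 P5 similar
  R3 @ bar5.0: C5 above A4
  R8 @ bar5.0: penult P8 not 3rd/6th
  R3 @ bar5.1: C5 above A4
  R3 @ bar5.2: C5 above A4
  R3 @ bar5.3: C5 above A4
  R1 @ bar6.0: F4/C5 P5 -> G4/D5 P5 similar
  R3 @ bar6.0: D5 above B4
  R3 @ bar6.1: D5 above B4
  R3 @ bar6.2: D5 above B4
  R3 @ bar6.3: D5 above B4
  R6 @ bar6.3: closes on M3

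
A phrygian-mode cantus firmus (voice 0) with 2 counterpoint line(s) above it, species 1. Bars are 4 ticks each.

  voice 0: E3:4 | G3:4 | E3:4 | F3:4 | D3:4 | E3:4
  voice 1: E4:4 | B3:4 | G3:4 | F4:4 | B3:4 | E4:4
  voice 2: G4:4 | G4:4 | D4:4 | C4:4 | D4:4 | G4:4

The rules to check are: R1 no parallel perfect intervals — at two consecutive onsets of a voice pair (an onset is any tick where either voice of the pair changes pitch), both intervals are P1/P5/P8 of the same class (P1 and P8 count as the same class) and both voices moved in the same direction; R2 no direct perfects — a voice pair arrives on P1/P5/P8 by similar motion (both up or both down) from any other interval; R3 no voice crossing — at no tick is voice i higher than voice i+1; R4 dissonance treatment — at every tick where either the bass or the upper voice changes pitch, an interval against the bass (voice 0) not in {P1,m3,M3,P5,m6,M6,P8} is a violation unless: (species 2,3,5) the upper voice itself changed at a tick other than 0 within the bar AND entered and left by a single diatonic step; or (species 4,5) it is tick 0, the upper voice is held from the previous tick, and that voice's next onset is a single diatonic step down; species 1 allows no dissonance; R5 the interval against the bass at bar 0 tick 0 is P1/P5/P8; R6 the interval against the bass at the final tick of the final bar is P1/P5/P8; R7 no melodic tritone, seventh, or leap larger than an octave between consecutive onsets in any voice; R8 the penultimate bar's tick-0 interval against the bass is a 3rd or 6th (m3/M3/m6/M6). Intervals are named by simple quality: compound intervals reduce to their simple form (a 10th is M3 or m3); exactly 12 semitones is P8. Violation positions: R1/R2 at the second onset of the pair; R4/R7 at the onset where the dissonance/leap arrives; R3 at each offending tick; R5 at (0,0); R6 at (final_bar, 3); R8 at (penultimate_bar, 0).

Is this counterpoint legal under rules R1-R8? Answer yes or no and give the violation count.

bar 0: v0=E3 v1=E4 v2=G4 (m3)
bar 1: v0=G3 v1=B3 v2=G4 (P8)
bar 2: v0=E3 v1=G3 v2=D4 (m7)
bar 3: v0=F3 v1=F4 v2=C4 (P5)
bar 4: v0=D3 v1=B3 v2=D4 (P8)
bar 5: v0=E3 v1=E4 v2=G4 (m3)
  R5 @ bar0.0: opens on m3
  R2 @ bar2.0: B3/G4 m6 -> G3/D4 P5 similar
  R4 @ bar2.0: E3/D4 m7 untreated
  R2 @ bar3.0: E3/G3 m3 -> F3/F4 P8 similar
  R3 @ bar3.0: F4 above C4
  R7 @ bar3.0: G3->F4 leap 10st
  R3 @ bar3.1: F4 above C4
  R3 @ bar3.2: F4 above C4
  R3 @ bar3.3: F4 above C4
  R7 @ bar4.0: F4->B3 leap 6st
  R8 @ bar4.0: penult P8 not 3rd/6th
  R2 @ bar5.0: D3/B3 M6 -> E3/E4 P8 similar
  R6 @ bar5.3: closes on m3

No (13 violations)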